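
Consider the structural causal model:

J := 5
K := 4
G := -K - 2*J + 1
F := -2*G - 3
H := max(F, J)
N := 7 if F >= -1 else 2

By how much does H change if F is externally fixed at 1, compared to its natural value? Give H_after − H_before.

Intervening sets F = 1 and removes its equation (F := -2*G - 3).
H = max(F, J)  [with F=1, J=5]  = 5
Without intervention: G = -K - 2*J + 1  [with K=4, J=5]  = -13; F = -2*G - 3  [with G=-13]  = 23; H = max(F, J)  [with F=23, J=5]  = 23.
Change = 5 − 23 = -18.

-18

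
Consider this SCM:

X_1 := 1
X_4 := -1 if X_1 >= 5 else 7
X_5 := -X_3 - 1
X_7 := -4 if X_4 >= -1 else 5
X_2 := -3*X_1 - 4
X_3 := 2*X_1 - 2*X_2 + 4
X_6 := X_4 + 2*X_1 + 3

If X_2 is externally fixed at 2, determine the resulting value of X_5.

do(X_2=2) replaces the equation X_2 := -3*X_1 - 4 with the constant X_2 = 2.
X_3 = 2*X_1 - 2*X_2 + 4  [with X_1=1, X_2=2]  = 2
X_5 = -X_3 - 1  [with X_3=2]  = -3

-3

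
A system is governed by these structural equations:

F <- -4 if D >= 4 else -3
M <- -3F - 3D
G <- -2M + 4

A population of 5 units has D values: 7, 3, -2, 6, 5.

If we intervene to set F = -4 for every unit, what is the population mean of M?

do(F=-4) breaks F's dependence on D. With F=-4 fixed, M across the units is -9, 3, 18, -6, -3, mean 0.6.

0.6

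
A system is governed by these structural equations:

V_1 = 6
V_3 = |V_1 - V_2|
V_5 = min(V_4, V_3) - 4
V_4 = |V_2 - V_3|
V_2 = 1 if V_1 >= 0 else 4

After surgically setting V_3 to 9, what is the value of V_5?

4

do(V_3=9) replaces the equation V_3 = |V_1 - V_2| with the constant V_3 = 9.
V_2 = 1 if V_1 >= 0 else 4  [with V_1=6]  = 1
V_4 = |V_2 - V_3|  [with V_2=1, V_3=9]  = 8
V_5 = min(V_4, V_3) - 4  [with V_4=8, V_3=9]  = 4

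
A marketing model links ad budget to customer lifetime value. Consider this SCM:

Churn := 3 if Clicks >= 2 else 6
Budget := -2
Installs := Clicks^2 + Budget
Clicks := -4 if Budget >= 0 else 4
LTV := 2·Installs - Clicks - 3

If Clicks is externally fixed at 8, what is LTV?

113

do(Clicks=8) replaces the equation Clicks := -4 if Budget >= 0 else 4 with the constant Clicks = 8.
Installs = Clicks^2 + Budget  [with Clicks=8, Budget=-2]  = 62
LTV = 2·Installs - Clicks - 3  [with Installs=62, Clicks=8]  = 113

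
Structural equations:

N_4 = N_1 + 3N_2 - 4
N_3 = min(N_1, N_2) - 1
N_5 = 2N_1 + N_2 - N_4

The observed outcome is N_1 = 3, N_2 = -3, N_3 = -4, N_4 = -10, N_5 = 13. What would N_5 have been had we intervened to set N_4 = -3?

Intervening sets N_4 = -3 and removes its equation (N_4 = N_1 + 3N_2 - 4).
N_5 = 2N_1 + N_2 - N_4  [with N_1=3, N_2=-3, N_4=-3]  = 6

6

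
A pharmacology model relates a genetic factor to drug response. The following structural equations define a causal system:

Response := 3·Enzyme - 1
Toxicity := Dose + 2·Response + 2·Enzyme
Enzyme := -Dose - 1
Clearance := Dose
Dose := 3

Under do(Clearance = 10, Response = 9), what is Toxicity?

13

Under do(Clearance = 10, Response = 9), each intervened variable's structural equation is replaced by its fixed value.
Enzyme = -Dose - 1  [with Dose=3]  = -4
Toxicity = Dose + 2·Response + 2·Enzyme  [with Dose=3, Response=9, Enzyme=-4]  = 13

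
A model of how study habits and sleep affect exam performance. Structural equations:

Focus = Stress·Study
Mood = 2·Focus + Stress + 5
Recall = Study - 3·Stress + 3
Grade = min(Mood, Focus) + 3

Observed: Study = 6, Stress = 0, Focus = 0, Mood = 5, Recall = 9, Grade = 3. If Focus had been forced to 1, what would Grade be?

4

The intervention breaks the incoming arrows to Focus: Focus = Stress·Study no longer applies, and Focus = 1.
Mood = 2·Focus + Stress + 5  [with Focus=1, Stress=0]  = 7
Grade = min(Mood, Focus) + 3  [with Mood=7, Focus=1]  = 4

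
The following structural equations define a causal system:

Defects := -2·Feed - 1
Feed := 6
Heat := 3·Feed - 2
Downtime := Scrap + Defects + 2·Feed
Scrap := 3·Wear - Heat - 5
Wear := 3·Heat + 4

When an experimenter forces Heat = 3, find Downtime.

30

Under do(Heat=3), the mechanism Heat := 3·Feed - 2 is discarded; Heat is fixed at 3.
Wear = 3·Heat + 4  [with Heat=3]  = 13
Defects = -2·Feed - 1  [with Feed=6]  = -13
Scrap = 3·Wear - Heat - 5  [with Wear=13, Heat=3]  = 31
Downtime = Scrap + Defects + 2·Feed  [with Scrap=31, Defects=-13, Feed=6]  = 30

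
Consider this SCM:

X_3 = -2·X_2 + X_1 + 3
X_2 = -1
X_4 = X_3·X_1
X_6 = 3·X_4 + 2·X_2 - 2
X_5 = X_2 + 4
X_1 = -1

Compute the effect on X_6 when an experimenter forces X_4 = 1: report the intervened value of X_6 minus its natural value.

Under do(X_4=1), the mechanism X_4 = X_3·X_1 is discarded; X_4 is fixed at 1.
X_6 = 3·X_4 + 2·X_2 - 2  [with X_4=1, X_2=-1]  = -1
Without intervention: X_3 = -2·X_2 + X_1 + 3  [with X_2=-1, X_1=-1]  = 4; X_4 = X_3·X_1  [with X_3=4, X_1=-1]  = -4; X_6 = 3·X_4 + 2·X_2 - 2  [with X_4=-4, X_2=-1]  = -16.
Change = -1 − (-16) = 15.

15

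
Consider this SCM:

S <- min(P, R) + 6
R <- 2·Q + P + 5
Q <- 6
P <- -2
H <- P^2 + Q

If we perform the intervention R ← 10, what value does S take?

Intervening sets R = 10 and removes its equation (R <- 2·Q + P + 5).
S = min(P, R) + 6  [with P=-2, R=10]  = 4

4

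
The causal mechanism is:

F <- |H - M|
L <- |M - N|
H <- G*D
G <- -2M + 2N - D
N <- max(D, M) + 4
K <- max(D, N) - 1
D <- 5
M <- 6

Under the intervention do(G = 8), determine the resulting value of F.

34

Under do(G=8), the mechanism G <- -2M + 2N - D is discarded; G is fixed at 8.
H = G*D  [with G=8, D=5]  = 40
F = |H - M|  [with H=40, M=6]  = 34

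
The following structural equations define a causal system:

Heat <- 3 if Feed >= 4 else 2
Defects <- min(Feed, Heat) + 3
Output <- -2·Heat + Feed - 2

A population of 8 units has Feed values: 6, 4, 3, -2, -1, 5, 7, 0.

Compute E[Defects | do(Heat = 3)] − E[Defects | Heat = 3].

-1.5

Every unit gets Heat=3 under the intervention. Defects values become 6, 6, 6, 1, 2, 6, 6, 3; E[Defects|do(Heat=3)] = 4.5.
Conditioning on Heat=3 selects the 4 unit(s) with Feed ∈ {6, 4, 5, 7}. Their Defects values: 6, 6, 6, 6. Mean = 6.
Difference = 4.5 − 6 = -1.5.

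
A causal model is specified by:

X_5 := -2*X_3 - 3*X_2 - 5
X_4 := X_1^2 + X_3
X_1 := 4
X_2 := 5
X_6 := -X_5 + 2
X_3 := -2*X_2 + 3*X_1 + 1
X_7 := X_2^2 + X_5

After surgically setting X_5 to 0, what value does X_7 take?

Under do(X_5=0), the mechanism X_5 := -2*X_3 - 3*X_2 - 5 is discarded; X_5 is fixed at 0.
X_7 = X_2^2 + X_5  [with X_2=5, X_5=0]  = 25

25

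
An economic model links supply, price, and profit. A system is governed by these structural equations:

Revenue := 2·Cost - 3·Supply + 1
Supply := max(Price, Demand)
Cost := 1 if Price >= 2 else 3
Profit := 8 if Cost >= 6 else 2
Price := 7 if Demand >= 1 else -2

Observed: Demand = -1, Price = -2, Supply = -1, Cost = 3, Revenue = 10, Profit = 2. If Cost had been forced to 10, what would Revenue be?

24

Intervening sets Cost = 10 and removes its equation (Cost := 1 if Price >= 2 else 3).
Price = 7 if Demand >= 1 else -2  [with Demand=-1]  = -2
Supply = max(Price, Demand)  [with Price=-2, Demand=-1]  = -1
Revenue = 2·Cost - 3·Supply + 1  [with Cost=10, Supply=-1]  = 24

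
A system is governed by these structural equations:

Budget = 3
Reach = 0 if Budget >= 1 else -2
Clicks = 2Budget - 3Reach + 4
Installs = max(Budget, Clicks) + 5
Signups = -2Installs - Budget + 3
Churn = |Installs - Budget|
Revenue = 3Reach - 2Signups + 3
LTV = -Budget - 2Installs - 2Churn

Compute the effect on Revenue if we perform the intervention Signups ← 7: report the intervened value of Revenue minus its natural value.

Under do(Signups=7), the mechanism Signups = -2Installs - Budget + 3 is discarded; Signups is fixed at 7.
Reach = 0 if Budget >= 1 else -2  [with Budget=3]  = 0
Revenue = 3Reach - 2Signups + 3  [with Reach=0, Signups=7]  = -11
Without intervention: Reach = 0 if Budget >= 1 else -2  [with Budget=3]  = 0; Clicks = 2Budget - 3Reach + 4  [with Budget=3, Reach=0]  = 10; Installs = max(Budget, Clicks) + 5  [with Budget=3, Clicks=10]  = 15; Signups = -2Installs - Budget + 3  [with Installs=15, Budget=3]  = -30; Revenue = 3Reach - 2Signups + 3  [with Reach=0, Signups=-30]  = 63.
Change = -11 − 63 = -74.

-74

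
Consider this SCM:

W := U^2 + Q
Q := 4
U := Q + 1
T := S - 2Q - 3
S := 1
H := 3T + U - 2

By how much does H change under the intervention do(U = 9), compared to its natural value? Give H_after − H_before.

The intervention breaks the incoming arrows to U: U := Q + 1 no longer applies, and U = 9.
T = S - 2Q - 3  [with S=1, Q=4]  = -10
H = 3T + U - 2  [with T=-10, U=9]  = -23
Without intervention: U = Q + 1  [with Q=4]  = 5; T = S - 2Q - 3  [with S=1, Q=4]  = -10; H = 3T + U - 2  [with T=-10, U=5]  = -27.
Change = -23 − (-27) = 4.

4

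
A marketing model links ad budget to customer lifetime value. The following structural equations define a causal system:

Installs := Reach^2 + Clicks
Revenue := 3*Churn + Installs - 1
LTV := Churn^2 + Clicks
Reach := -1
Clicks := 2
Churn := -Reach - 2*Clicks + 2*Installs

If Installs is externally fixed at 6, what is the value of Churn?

9

The intervention breaks the incoming arrows to Installs: Installs := Reach^2 + Clicks no longer applies, and Installs = 6.
Churn = -Reach - 2*Clicks + 2*Installs  [with Reach=-1, Clicks=2, Installs=6]  = 9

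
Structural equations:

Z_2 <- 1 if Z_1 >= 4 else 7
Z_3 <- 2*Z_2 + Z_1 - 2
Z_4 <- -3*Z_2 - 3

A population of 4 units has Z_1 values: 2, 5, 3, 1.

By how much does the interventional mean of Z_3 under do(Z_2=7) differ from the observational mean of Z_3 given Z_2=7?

Every unit gets Z_2=7 under the intervention. Z_3 values become 14, 17, 15, 13; E[Z_3|do(Z_2=7)] = 14.75.
Observing Z_2=7 restricts to units where Z_2's equation naturally yields 7: Z_1 ∈ {2, 3, 1}. In that subpopulation Z_3 = 14, 15, 13, mean 14.
Difference = 14.75 − 14 = 0.75.

0.75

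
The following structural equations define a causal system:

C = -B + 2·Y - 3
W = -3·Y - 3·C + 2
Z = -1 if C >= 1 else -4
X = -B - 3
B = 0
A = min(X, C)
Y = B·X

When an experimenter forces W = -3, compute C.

-3

The intervention breaks the incoming arrows to W: W = -3·Y - 3·C + 2 no longer applies, and W = -3.
Since C is not a descendant of the intervened variable, it is unaffected.
X = -B - 3  [with B=0]  = -3
Y = B·X  [with B=0, X=-3]  = 0
C = -B + 2·Y - 3  [with B=0, Y=0]  = -3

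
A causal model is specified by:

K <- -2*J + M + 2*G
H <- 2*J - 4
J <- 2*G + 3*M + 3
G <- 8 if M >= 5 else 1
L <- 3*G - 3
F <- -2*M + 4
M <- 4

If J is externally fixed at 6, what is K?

Intervening sets J = 6 and removes its equation (J <- 2*G + 3*M + 3).
G = 8 if M >= 5 else 1  [with M=4]  = 1
K = -2*J + M + 2*G  [with J=6, M=4, G=1]  = -6

-6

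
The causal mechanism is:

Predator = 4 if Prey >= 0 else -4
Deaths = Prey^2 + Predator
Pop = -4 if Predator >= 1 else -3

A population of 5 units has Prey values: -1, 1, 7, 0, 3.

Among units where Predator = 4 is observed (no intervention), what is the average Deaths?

18.75

Conditioning on Predator=4 selects the 4 unit(s) with Prey ∈ {1, 7, 0, 3}. Their Deaths values: 5, 53, 4, 13. Mean = 18.75.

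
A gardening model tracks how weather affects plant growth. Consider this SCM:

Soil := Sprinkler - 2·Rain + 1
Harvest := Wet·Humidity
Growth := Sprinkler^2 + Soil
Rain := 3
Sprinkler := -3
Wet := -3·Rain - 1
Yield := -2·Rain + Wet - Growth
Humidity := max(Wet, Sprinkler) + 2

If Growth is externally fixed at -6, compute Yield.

-10

Under do(Growth=-6), the mechanism Growth := Sprinkler^2 + Soil is discarded; Growth is fixed at -6.
Wet = -3·Rain - 1  [with Rain=3]  = -10
Yield = -2·Rain + Wet - Growth  [with Rain=3, Wet=-10, Growth=-6]  = -10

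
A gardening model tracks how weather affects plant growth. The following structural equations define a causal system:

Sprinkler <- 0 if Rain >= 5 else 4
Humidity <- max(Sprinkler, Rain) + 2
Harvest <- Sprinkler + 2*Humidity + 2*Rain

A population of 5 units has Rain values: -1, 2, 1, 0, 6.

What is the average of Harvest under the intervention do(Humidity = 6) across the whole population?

18.4

Every unit gets Humidity=6 under the intervention. Harvest values become 14, 20, 18, 16, 24; E[Harvest|do(Humidity=6)] = 18.4.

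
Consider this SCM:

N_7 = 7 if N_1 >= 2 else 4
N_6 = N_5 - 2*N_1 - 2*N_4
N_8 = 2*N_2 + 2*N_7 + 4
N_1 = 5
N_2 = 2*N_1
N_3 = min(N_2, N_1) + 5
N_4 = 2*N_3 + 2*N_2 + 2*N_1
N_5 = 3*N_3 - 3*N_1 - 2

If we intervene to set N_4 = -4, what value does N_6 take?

Under do(N_4=-4), the mechanism N_4 = 2*N_3 + 2*N_2 + 2*N_1 is discarded; N_4 is fixed at -4.
N_2 = 2*N_1  [with N_1=5]  = 10
N_3 = min(N_2, N_1) + 5  [with N_2=10, N_1=5]  = 10
N_5 = 3*N_3 - 3*N_1 - 2  [with N_3=10, N_1=5]  = 13
N_6 = N_5 - 2*N_1 - 2*N_4  [with N_5=13, N_1=5, N_4=-4]  = 11

11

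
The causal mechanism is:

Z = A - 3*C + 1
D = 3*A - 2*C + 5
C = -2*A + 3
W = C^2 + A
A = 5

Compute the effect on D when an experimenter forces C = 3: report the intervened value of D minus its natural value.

Under do(C=3), the mechanism C = -2*A + 3 is discarded; C is fixed at 3.
D = 3*A - 2*C + 5  [with A=5, C=3]  = 14
Without intervention: C = -2*A + 3  [with A=5]  = -7; D = 3*A - 2*C + 5  [with A=5, C=-7]  = 34.
Change = 14 − 34 = -20.

-20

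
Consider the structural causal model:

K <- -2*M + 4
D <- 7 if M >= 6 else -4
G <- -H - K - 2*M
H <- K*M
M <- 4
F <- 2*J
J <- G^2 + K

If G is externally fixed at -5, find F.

The intervention breaks the incoming arrows to G: G <- -H - K - 2*M no longer applies, and G = -5.
K = -2*M + 4  [with M=4]  = -4
J = G^2 + K  [with G=-5, K=-4]  = 21
F = 2*J  [with J=21]  = 42

42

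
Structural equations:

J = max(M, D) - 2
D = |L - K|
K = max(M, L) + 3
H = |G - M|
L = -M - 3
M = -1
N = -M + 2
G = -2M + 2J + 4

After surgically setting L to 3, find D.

3

Under do(L=3), the mechanism L = -M - 3 is discarded; L is fixed at 3.
K = max(M, L) + 3  [with M=-1, L=3]  = 6
D = |L - K|  [with L=3, K=6]  = 3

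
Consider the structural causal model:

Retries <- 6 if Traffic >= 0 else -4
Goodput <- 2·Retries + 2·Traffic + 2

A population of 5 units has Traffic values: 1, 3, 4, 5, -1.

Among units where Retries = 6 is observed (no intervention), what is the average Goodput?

20.5

Conditioning on Retries=6 selects the 4 unit(s) with Traffic ∈ {1, 3, 4, 5}. Their Goodput values: 16, 20, 22, 24. Mean = 20.5.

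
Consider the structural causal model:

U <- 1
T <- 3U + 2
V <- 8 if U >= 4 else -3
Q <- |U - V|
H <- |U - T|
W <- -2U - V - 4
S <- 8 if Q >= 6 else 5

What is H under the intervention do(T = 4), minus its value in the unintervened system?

do(T=4) replaces the equation T <- 3U + 2 with the constant T = 4.
H = |U - T|  [with U=1, T=4]  = 3
Without intervention: T = 3U + 2  [with U=1]  = 5; H = |U - T|  [with U=1, T=5]  = 4.
Change = 3 − 4 = -1.

-1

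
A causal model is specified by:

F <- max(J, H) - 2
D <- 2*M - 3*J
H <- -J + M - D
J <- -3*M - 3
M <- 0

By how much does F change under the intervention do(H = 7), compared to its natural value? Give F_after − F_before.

10

Intervening sets H = 7 and removes its equation (H <- -J + M - D).
J = -3*M - 3  [with M=0]  = -3
F = max(J, H) - 2  [with J=-3, H=7]  = 5
Without intervention: J = -3*M - 3  [with M=0]  = -3; D = 2*M - 3*J  [with M=0, J=-3]  = 9; H = -J + M - D  [with J=-3, M=0, D=9]  = -6; F = max(J, H) - 2  [with J=-3, H=-6]  = -5.
Change = 5 − (-5) = 10.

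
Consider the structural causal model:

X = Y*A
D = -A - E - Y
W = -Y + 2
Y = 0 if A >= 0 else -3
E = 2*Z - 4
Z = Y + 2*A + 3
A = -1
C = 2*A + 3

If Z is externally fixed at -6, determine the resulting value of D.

The intervention breaks the incoming arrows to Z: Z = Y + 2*A + 3 no longer applies, and Z = -6.
Y = 0 if A >= 0 else -3  [with A=-1]  = -3
E = 2*Z - 4  [with Z=-6]  = -16
D = -A - E - Y  [with A=-1, E=-16, Y=-3]  = 20

20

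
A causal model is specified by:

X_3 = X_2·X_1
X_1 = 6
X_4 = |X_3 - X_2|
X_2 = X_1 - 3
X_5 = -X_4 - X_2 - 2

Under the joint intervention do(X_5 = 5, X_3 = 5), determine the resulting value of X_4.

2

Under do(X_5 = 5, X_3 = 5), each intervened variable's structural equation is replaced by its fixed value.
X_2 = X_1 - 3  [with X_1=6]  = 3
X_4 = |X_3 - X_2|  [with X_3=5, X_2=3]  = 2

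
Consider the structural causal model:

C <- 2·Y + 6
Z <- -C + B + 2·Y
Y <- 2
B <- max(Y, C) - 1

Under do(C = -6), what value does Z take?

11

Under do(C=-6), the mechanism C <- 2·Y + 6 is discarded; C is fixed at -6.
B = max(Y, C) - 1  [with Y=2, C=-6]  = 1
Z = -C + B + 2·Y  [with C=-6, B=1, Y=2]  = 11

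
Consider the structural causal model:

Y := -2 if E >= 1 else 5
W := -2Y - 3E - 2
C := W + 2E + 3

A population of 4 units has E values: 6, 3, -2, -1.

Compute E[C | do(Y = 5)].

The intervention sets Y=5 in all 4 units regardless of E. Recomputing C per unit gives -15, -12, -7, -8; average -10.5.

-10.5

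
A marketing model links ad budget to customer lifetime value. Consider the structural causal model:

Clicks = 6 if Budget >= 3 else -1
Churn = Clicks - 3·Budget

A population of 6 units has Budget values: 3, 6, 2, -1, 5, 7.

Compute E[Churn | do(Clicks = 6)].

-5

The intervention sets Clicks=6 in all 6 units regardless of Budget. Recomputing Churn per unit gives -3, -12, 0, 9, -9, -15; average -5.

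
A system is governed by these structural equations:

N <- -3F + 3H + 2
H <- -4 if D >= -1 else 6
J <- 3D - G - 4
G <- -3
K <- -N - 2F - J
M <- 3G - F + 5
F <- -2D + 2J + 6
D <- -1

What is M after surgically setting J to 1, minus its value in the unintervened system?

The intervention breaks the incoming arrows to J: J <- 3D - G - 4 no longer applies, and J = 1.
F = -2D + 2J + 6  [with D=-1, J=1]  = 10
M = 3G - F + 5  [with G=-3, F=10]  = -14
Without intervention: J = 3D - G - 4  [with D=-1, G=-3]  = -4; F = -2D + 2J + 6  [with D=-1, J=-4]  = 0; M = 3G - F + 5  [with G=-3, F=0]  = -4.
Change = -14 − (-4) = -10.

-10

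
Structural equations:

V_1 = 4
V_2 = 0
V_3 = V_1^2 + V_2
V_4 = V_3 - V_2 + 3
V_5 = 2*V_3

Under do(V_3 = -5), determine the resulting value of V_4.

The intervention breaks the incoming arrows to V_3: V_3 = V_1^2 + V_2 no longer applies, and V_3 = -5.
V_4 = V_3 - V_2 + 3  [with V_3=-5, V_2=0]  = -2

-2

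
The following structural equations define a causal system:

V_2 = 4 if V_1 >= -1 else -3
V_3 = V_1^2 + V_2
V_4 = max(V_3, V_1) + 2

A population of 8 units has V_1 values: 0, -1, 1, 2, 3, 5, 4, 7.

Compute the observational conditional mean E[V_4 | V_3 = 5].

E[V_4|V_3=5] averages over only the 2 units with V_3=5 (V_1 = -1, 1): V_4 = 7, 7, mean 7.

7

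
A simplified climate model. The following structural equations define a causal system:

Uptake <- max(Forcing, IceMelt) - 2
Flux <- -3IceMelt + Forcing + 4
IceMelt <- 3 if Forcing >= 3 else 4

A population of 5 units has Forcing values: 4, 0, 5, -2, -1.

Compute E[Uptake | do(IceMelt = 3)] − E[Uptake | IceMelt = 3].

Every unit gets IceMelt=3 under the intervention. Uptake values become 2, 1, 3, 1, 1; E[Uptake|do(IceMelt=3)] = 1.6.
E[Uptake|IceMelt=3] averages over only the 2 units with IceMelt=3 (Forcing = 4, 5): Uptake = 2, 3, mean 2.5.
Difference = 1.6 − 2.5 = -0.9.

-0.9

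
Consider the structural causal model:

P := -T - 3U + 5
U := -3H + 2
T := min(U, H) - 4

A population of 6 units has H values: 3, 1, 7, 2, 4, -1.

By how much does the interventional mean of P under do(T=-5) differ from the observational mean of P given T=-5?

24

Every unit gets T=-5 under the intervention. P values become 31, 13, 67, 22, 40, -5; E[P|do(T=-5)] = 28.
Conditioning on T=-5 selects the 2 unit(s) with H ∈ {1, -1}. Their P values: 13, -5. Mean = 4.
Difference = 28 − 4 = 24.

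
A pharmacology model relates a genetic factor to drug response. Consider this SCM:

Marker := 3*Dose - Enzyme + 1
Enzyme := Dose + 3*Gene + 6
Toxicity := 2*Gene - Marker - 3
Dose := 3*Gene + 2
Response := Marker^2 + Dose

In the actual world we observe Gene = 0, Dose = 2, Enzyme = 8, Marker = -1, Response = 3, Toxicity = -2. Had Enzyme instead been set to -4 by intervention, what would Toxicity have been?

-14

The intervention breaks the incoming arrows to Enzyme: Enzyme := Dose + 3*Gene + 6 no longer applies, and Enzyme = -4.
Dose = 3*Gene + 2  [with Gene=0]  = 2
Marker = 3*Dose - Enzyme + 1  [with Dose=2, Enzyme=-4]  = 11
Toxicity = 2*Gene - Marker - 3  [with Gene=0, Marker=11]  = -14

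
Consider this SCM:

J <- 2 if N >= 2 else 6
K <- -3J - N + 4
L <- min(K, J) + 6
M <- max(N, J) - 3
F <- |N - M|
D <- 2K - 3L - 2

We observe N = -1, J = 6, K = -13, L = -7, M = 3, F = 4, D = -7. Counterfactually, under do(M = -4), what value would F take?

3

The intervention breaks the incoming arrows to M: M <- max(N, J) - 3 no longer applies, and M = -4.
F = |N - M|  [with N=-1, M=-4]  = 3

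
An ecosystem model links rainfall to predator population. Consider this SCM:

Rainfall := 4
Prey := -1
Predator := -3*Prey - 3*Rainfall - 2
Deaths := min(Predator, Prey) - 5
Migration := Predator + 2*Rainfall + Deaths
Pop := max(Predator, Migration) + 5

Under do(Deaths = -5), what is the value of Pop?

Under do(Deaths=-5), the mechanism Deaths := min(Predator, Prey) - 5 is discarded; Deaths is fixed at -5.
Predator = -3*Prey - 3*Rainfall - 2  [with Prey=-1, Rainfall=4]  = -11
Migration = Predator + 2*Rainfall + Deaths  [with Predator=-11, Rainfall=4, Deaths=-5]  = -8
Pop = max(Predator, Migration) + 5  [with Predator=-11, Migration=-8]  = -3

-3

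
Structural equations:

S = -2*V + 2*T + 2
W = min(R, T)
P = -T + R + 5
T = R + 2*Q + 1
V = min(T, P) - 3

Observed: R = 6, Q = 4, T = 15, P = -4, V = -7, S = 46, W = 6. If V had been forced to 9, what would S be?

The intervention breaks the incoming arrows to V: V = min(T, P) - 3 no longer applies, and V = 9.
T = R + 2*Q + 1  [with R=6, Q=4]  = 15
S = -2*V + 2*T + 2  [with V=9, T=15]  = 14

14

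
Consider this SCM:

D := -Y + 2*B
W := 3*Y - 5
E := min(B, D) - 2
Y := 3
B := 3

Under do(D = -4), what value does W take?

do(D=-4) replaces the equation D := -Y + 2*B with the constant D = -4.
W is not downstream of the intervention, so its value is determined by the original equations.
W = 3*Y - 5  [with Y=3]  = 4

4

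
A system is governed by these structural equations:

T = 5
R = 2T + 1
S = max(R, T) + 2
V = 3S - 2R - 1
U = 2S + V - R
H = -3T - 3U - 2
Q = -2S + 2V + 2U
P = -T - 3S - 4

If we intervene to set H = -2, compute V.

16

do(H=-2) replaces the equation H = -3T - 3U - 2 with the constant H = -2.
No directed path runs from H to V, so V keeps its natural value.
R = 2T + 1  [with T=5]  = 11
S = max(R, T) + 2  [with R=11, T=5]  = 13
V = 3S - 2R - 1  [with S=13, R=11]  = 16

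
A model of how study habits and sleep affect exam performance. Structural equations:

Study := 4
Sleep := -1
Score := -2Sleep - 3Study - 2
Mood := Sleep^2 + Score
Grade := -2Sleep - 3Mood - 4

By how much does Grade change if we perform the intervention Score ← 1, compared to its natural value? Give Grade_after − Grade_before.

-39

do(Score=1) replaces the equation Score := -2Sleep - 3Study - 2 with the constant Score = 1.
Mood = Sleep^2 + Score  [with Sleep=-1, Score=1]  = 2
Grade = -2Sleep - 3Mood - 4  [with Sleep=-1, Mood=2]  = -8
Without intervention: Score = -2Sleep - 3Study - 2  [with Sleep=-1, Study=4]  = -12; Mood = Sleep^2 + Score  [with Sleep=-1, Score=-12]  = -11; Grade = -2Sleep - 3Mood - 4  [with Sleep=-1, Mood=-11]  = 31.
Change = -8 − 31 = -39.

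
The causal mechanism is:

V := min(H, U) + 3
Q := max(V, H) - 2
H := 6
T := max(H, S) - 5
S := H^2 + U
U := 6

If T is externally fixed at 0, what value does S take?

Under do(T=0), the mechanism T := max(H, S) - 5 is discarded; T is fixed at 0.
Since S is not a descendant of the intervened variable, it is unaffected.
S = H^2 + U  [with H=6, U=6]  = 42

42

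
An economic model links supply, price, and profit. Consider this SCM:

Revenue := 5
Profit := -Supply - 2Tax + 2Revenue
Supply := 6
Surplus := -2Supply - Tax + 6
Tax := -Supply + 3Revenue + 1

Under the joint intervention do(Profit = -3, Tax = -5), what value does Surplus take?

-1

The joint intervention fixes Profit = -3, Tax = -5, removing each variable's own equation.
Surplus = -2Supply - Tax + 6  [with Supply=6, Tax=-5]  = -1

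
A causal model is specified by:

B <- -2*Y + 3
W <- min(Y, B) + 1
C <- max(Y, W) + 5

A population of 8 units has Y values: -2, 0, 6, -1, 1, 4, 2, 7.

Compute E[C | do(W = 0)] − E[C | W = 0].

Under do(W=0), W's equation is replaced by W=0 for every unit. Per-unit C: 5, 5, 11, 5, 6, 9, 7, 12. Mean = 7.5.
Observing W=0 restricts to units where W's equation naturally yields 0: Y ∈ {-1, 2}. In that subpopulation C = 5, 7, mean 6.
Difference = 7.5 − 6 = 1.5.

1.5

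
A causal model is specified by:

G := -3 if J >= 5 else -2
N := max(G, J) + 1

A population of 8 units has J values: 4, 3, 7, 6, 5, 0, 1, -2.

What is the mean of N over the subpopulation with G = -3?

7

Conditioning on G=-3 selects the 3 unit(s) with J ∈ {7, 6, 5}. Their N values: 8, 7, 6. Mean = 7.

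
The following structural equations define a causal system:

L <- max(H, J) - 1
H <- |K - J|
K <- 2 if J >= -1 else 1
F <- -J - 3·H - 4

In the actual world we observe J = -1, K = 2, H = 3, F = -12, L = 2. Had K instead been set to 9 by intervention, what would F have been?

Under do(K=9), the mechanism K <- 2 if J >= -1 else 1 is discarded; K is fixed at 9.
H = |K - J|  [with K=9, J=-1]  = 10
F = -J - 3·H - 4  [with J=-1, H=10]  = -33

-33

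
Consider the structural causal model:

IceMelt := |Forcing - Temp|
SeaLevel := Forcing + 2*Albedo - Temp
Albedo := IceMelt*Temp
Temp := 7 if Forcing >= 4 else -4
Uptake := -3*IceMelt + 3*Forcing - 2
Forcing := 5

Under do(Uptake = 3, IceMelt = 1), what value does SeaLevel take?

12

Under do(Uptake = 3, IceMelt = 1), each intervened variable's structural equation is replaced by its fixed value.
Temp = 7 if Forcing >= 4 else -4  [with Forcing=5]  = 7
Albedo = IceMelt*Temp  [with IceMelt=1, Temp=7]  = 7
SeaLevel = Forcing + 2*Albedo - Temp  [with Forcing=5, Albedo=7, Temp=7]  = 12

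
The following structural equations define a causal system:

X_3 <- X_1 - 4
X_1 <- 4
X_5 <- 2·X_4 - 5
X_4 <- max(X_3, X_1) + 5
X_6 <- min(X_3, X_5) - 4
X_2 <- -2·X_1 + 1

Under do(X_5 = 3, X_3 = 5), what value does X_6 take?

-1

The joint intervention fixes X_5 = 3, X_3 = 5, removing each variable's own equation.
X_6 = min(X_3, X_5) - 4  [with X_3=5, X_5=3]  = -1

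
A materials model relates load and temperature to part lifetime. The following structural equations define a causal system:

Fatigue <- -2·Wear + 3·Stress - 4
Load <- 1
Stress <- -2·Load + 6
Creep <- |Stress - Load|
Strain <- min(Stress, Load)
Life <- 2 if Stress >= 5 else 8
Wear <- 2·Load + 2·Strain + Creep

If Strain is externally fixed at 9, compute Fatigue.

The intervention breaks the incoming arrows to Strain: Strain <- min(Stress, Load) no longer applies, and Strain = 9.
Stress = -2·Load + 6  [with Load=1]  = 4
Creep = |Stress - Load|  [with Stress=4, Load=1]  = 3
Wear = 2·Load + 2·Strain + Creep  [with Load=1, Strain=9, Creep=3]  = 23
Fatigue = -2·Wear + 3·Stress - 4  [with Wear=23, Stress=4]  = -38

-38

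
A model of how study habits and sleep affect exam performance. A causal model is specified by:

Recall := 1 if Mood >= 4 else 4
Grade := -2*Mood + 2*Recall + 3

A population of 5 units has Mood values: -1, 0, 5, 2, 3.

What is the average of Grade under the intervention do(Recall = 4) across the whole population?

7.4

Under do(Recall=4), Recall's equation is replaced by Recall=4 for every unit. Per-unit Grade: 13, 11, 1, 7, 5. Mean = 7.4.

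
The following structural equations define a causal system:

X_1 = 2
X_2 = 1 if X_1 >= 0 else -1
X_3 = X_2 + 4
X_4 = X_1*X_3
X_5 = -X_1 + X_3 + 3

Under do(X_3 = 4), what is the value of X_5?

5

do(X_3=4) replaces the equation X_3 = X_2 + 4 with the constant X_3 = 4.
X_5 = -X_1 + X_3 + 3  [with X_1=2, X_3=4]  = 5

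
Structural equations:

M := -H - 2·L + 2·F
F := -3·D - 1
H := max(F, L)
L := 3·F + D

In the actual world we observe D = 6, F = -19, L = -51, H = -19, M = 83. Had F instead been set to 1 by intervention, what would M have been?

do(F=1) replaces the equation F := -3·D - 1 with the constant F = 1.
L = 3·F + D  [with F=1, D=6]  = 9
H = max(F, L)  [with F=1, L=9]  = 9
M = -H - 2·L + 2·F  [with H=9, L=9, F=1]  = -25

-25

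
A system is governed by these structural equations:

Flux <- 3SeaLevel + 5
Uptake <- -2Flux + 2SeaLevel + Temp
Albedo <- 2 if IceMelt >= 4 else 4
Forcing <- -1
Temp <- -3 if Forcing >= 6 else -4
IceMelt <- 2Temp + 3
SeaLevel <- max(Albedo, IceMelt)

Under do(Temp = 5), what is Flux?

44

Under do(Temp=5), the mechanism Temp <- -3 if Forcing >= 6 else -4 is discarded; Temp is fixed at 5.
IceMelt = 2Temp + 3  [with Temp=5]  = 13
Albedo = 2 if IceMelt >= 4 else 4  [with IceMelt=13]  = 2
SeaLevel = max(Albedo, IceMelt)  [with Albedo=2, IceMelt=13]  = 13
Flux = 3SeaLevel + 5  [with SeaLevel=13]  = 44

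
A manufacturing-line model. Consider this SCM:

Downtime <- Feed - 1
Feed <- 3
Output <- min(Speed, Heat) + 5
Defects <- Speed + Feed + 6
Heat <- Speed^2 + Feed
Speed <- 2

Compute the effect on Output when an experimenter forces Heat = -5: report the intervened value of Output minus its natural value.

-7

do(Heat=-5) replaces the equation Heat <- Speed^2 + Feed with the constant Heat = -5.
Output = min(Speed, Heat) + 5  [with Speed=2, Heat=-5]  = 0
Without intervention: Heat = Speed^2 + Feed  [with Speed=2, Feed=3]  = 7; Output = min(Speed, Heat) + 5  [with Speed=2, Heat=7]  = 7.
Change = 0 − 7 = -7.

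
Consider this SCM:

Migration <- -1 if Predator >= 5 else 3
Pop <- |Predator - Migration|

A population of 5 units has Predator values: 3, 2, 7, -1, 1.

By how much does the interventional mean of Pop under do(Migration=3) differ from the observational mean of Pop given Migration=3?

Every unit gets Migration=3 under the intervention. Pop values become 0, 1, 4, 4, 2; E[Pop|do(Migration=3)] = 2.2.
E[Pop|Migration=3] averages over only the 4 units with Migration=3 (Predator = 3, 2, -1, 1): Pop = 0, 1, 4, 2, mean 1.75.
Difference = 2.2 − 1.75 = 0.45.

0.45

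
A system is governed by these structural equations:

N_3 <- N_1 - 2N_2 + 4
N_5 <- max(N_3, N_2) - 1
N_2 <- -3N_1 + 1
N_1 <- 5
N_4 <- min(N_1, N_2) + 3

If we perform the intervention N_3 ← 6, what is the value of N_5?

do(N_3=6) replaces the equation N_3 <- N_1 - 2N_2 + 4 with the constant N_3 = 6.
N_2 = -3N_1 + 1  [with N_1=5]  = -14
N_5 = max(N_3, N_2) - 1  [with N_3=6, N_2=-14]  = 5

5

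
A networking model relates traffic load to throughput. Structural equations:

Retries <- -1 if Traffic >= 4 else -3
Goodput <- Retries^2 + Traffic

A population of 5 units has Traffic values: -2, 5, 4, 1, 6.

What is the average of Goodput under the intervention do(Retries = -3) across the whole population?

11.8

Every unit gets Retries=-3 under the intervention. Goodput values become 7, 14, 13, 10, 15; E[Goodput|do(Retries=-3)] = 11.8.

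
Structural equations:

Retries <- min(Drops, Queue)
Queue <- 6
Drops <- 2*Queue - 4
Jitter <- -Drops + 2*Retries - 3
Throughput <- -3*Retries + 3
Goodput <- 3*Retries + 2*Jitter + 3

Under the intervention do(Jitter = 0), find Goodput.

Under do(Jitter=0), the mechanism Jitter <- -Drops + 2*Retries - 3 is discarded; Jitter is fixed at 0.
Drops = 2*Queue - 4  [with Queue=6]  = 8
Retries = min(Drops, Queue)  [with Drops=8, Queue=6]  = 6
Goodput = 3*Retries + 2*Jitter + 3  [with Retries=6, Jitter=0]  = 21

21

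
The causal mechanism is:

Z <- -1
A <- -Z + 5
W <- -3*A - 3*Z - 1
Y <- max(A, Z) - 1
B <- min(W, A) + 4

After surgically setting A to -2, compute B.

2

do(A=-2) replaces the equation A <- -Z + 5 with the constant A = -2.
W = -3*A - 3*Z - 1  [with A=-2, Z=-1]  = 8
B = min(W, A) + 4  [with W=8, A=-2]  = 2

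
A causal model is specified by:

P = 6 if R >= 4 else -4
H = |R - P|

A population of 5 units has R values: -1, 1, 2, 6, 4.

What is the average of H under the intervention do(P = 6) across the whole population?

3.6

Every unit gets P=6 under the intervention. H values become 7, 5, 4, 0, 2; E[H|do(P=6)] = 3.6.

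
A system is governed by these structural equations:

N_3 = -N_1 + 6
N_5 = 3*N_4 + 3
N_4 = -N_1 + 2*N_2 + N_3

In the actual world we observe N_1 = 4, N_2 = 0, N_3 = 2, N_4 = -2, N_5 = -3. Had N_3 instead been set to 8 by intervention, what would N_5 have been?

do(N_3=8) replaces the equation N_3 = -N_1 + 6 with the constant N_3 = 8.
N_4 = -N_1 + 2*N_2 + N_3  [with N_1=4, N_2=0, N_3=8]  = 4
N_5 = 3*N_4 + 3  [with N_4=4]  = 15

15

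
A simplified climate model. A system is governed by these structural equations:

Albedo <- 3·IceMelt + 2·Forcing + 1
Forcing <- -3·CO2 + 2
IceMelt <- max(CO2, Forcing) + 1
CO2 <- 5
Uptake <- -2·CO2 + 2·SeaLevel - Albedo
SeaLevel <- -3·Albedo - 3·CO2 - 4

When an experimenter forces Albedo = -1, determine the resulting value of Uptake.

-41

Under do(Albedo=-1), the mechanism Albedo <- 3·IceMelt + 2·Forcing + 1 is discarded; Albedo is fixed at -1.
SeaLevel = -3·Albedo - 3·CO2 - 4  [with Albedo=-1, CO2=5]  = -16
Uptake = -2·CO2 + 2·SeaLevel - Albedo  [with CO2=5, SeaLevel=-16, Albedo=-1]  = -41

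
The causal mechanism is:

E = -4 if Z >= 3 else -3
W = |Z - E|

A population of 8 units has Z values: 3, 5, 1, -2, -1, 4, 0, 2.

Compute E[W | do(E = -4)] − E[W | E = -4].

-2.5

Every unit gets E=-4 under the intervention. W values become 7, 9, 5, 2, 3, 8, 4, 6; E[W|do(E=-4)] = 5.5.
Observing E=-4 restricts to units where E's equation naturally yields -4: Z ∈ {3, 5, 4}. In that subpopulation W = 7, 9, 8, mean 8.
Difference = 5.5 − 8 = -2.5.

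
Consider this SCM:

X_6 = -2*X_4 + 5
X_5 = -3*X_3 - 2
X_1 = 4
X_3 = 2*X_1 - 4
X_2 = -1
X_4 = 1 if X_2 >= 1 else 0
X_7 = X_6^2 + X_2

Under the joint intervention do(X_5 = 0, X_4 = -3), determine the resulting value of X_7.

120

Setting X_5 = 0, X_4 = -3 by intervention discards those variables' equations.
X_6 = -2*X_4 + 5  [with X_4=-3]  = 11
X_7 = X_6^2 + X_2  [with X_6=11, X_2=-1]  = 120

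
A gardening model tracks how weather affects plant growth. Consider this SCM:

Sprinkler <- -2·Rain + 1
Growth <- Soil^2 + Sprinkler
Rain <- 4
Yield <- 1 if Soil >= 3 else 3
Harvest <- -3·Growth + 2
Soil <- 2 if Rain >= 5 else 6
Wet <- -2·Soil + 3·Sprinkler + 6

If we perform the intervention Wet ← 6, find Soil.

6

Under do(Wet=6), the mechanism Wet <- -2·Soil + 3·Sprinkler + 6 is discarded; Wet is fixed at 6.
Since Soil is not a descendant of the intervened variable, it is unaffected.
Soil = 2 if Rain >= 5 else 6  [with Rain=4]  = 6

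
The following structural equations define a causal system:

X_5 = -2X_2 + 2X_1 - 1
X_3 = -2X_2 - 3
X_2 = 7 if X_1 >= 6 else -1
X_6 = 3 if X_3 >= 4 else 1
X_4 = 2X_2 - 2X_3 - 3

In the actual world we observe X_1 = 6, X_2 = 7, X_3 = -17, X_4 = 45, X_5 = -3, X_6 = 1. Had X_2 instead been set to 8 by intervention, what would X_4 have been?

51

Under do(X_2=8), the mechanism X_2 = 7 if X_1 >= 6 else -1 is discarded; X_2 is fixed at 8.
X_3 = -2X_2 - 3  [with X_2=8]  = -19
X_4 = 2X_2 - 2X_3 - 3  [with X_2=8, X_3=-19]  = 51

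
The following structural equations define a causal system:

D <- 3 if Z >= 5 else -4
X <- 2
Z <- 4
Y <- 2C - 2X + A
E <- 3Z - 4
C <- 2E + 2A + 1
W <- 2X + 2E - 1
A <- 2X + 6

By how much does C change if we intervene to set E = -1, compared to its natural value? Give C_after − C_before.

-18

Intervening sets E = -1 and removes its equation (E <- 3Z - 4).
A = 2X + 6  [with X=2]  = 10
C = 2E + 2A + 1  [with E=-1, A=10]  = 19
Without intervention: A = 2X + 6  [with X=2]  = 10; E = 3Z - 4  [with Z=4]  = 8; C = 2E + 2A + 1  [with E=8, A=10]  = 37.
Change = 19 − 37 = -18.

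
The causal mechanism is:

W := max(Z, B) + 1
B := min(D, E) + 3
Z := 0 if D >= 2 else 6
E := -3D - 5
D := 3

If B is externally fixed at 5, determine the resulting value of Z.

0

The intervention breaks the incoming arrows to B: B := min(D, E) + 3 no longer applies, and B = 5.
Z is not downstream of the intervention, so its value is determined by the original equations.
Z = 0 if D >= 2 else 6  [with D=3]  = 0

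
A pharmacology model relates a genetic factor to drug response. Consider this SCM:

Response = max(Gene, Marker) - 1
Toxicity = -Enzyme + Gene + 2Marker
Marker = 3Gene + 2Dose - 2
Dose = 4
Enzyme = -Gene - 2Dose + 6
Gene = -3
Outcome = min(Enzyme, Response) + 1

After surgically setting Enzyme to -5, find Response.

-4

do(Enzyme=-5) replaces the equation Enzyme = -Gene - 2Dose + 6 with the constant Enzyme = -5.
Response is not downstream of the intervention, so its value is determined by the original equations.
Marker = 3Gene + 2Dose - 2  [with Gene=-3, Dose=4]  = -3
Response = max(Gene, Marker) - 1  [with Gene=-3, Marker=-3]  = -4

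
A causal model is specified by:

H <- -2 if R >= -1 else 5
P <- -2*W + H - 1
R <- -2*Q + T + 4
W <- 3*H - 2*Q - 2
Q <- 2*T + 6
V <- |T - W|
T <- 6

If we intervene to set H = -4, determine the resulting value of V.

Under do(H=-4), the mechanism H <- -2 if R >= -1 else 5 is discarded; H is fixed at -4.
Q = 2*T + 6  [with T=6]  = 18
W = 3*H - 2*Q - 2  [with H=-4, Q=18]  = -50
V = |T - W|  [with T=6, W=-50]  = 56

56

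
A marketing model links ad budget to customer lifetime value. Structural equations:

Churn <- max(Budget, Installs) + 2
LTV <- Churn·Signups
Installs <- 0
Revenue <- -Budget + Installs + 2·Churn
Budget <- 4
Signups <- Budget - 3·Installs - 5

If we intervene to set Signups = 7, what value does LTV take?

42

The intervention breaks the incoming arrows to Signups: Signups <- Budget - 3·Installs - 5 no longer applies, and Signups = 7.
Churn = max(Budget, Installs) + 2  [with Budget=4, Installs=0]  = 6
LTV = Churn·Signups  [with Churn=6, Signups=7]  = 42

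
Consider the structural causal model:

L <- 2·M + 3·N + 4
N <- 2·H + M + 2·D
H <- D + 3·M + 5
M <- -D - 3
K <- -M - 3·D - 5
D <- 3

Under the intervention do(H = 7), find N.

14

The intervention breaks the incoming arrows to H: H <- D + 3·M + 5 no longer applies, and H = 7.
M = -D - 3  [with D=3]  = -6
N = 2·H + M + 2·D  [with H=7, M=-6, D=3]  = 14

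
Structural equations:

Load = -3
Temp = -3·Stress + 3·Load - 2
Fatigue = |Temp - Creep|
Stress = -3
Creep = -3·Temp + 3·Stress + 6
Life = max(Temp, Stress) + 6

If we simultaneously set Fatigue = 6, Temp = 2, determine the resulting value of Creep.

-9

Under do(Fatigue = 6, Temp = 2), each intervened variable's structural equation is replaced by its fixed value.
Creep = -3·Temp + 3·Stress + 6  [with Temp=2, Stress=-3]  = -9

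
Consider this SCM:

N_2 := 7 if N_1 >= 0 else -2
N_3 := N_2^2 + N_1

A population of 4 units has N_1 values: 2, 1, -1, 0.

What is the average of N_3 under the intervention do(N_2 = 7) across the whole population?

49.5

The intervention sets N_2=7 in all 4 units regardless of N_1. Recomputing N_3 per unit gives 51, 50, 48, 49; average 49.5.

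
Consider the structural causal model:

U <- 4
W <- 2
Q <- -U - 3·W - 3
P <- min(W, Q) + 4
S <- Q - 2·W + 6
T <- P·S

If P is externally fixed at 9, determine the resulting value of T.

-99

Under do(P=9), the mechanism P <- min(W, Q) + 4 is discarded; P is fixed at 9.
Q = -U - 3·W - 3  [with U=4, W=2]  = -13
S = Q - 2·W + 6  [with Q=-13, W=2]  = -11
T = P·S  [with P=9, S=-11]  = -99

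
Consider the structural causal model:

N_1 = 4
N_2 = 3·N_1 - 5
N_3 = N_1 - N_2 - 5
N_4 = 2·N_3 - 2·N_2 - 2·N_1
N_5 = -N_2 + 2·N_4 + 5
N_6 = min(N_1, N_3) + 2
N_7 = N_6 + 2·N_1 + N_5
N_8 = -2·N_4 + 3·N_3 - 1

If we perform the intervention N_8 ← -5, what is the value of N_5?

-78

do(N_8=-5) replaces the equation N_8 = -2·N_4 + 3·N_3 - 1 with the constant N_8 = -5.
N_5 is not downstream of the intervention, so its value is determined by the original equations.
N_2 = 3·N_1 - 5  [with N_1=4]  = 7
N_3 = N_1 - N_2 - 5  [with N_1=4, N_2=7]  = -8
N_4 = 2·N_3 - 2·N_2 - 2·N_1  [with N_3=-8, N_2=7, N_1=4]  = -38
N_5 = -N_2 + 2·N_4 + 5  [with N_2=7, N_4=-38]  = -78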